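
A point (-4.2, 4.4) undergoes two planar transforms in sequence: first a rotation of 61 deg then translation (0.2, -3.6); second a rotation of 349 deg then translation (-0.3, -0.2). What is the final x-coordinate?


After transform 1:
x1 = cos(61)*-4.2 - sin(61)*4.4 + 0.2 = -5.6845
y1 = sin(61)*-4.2 + cos(61)*4.4 + -3.6 = -5.1402
After transform 2:
x2 = cos(349)*-5.6845 - sin(349)*-5.1402 + -0.3
= -6.8609


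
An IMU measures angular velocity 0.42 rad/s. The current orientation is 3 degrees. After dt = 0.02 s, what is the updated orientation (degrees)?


delta_theta = w * dt = 0.42 * 0.02 = 0.0084 rad
= 0.4813 deg
theta_new = 3 + 0.4813 = 3.4813 deg


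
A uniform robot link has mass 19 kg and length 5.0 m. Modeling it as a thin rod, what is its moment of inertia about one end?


I = (1/3) * m * L^2
= (1/3) * 19 * 5.0^2
= 0.333333 * 19 * 25.0
= 158.3333 kg*m^2


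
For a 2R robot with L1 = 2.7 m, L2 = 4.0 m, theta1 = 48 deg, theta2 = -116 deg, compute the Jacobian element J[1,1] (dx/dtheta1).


J[1,1] = -L1*sin(t1) - L2*sin(t1+t2)
= -2.7*sin(48) - 4.0*sin(-68)
= 1.7022


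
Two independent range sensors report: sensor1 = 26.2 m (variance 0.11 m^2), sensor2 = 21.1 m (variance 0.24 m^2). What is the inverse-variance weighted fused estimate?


w1 = (1/var1) / (1/var1 + 1/var2)
   = 9.0909 / (9.0909 + 4.1667) = 0.6857
w2 = 1 - w1 = 0.3143
fused = w1*s1 + w2*s2 = 17.9657 + 6.6314
= 24.5971 m


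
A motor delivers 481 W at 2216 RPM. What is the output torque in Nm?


omega = 2216 * 2*pi/60 = 232.059 rad/s
tau = P / omega = 481 / 232.059
= 2.0727 Nm


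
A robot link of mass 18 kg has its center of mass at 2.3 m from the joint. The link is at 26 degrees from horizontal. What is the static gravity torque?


tau = m*g*L*cos(angle)
= 18 * 9.81 * 2.3 * cos(26 deg)
= 18 * 9.81 * 2.3 * 0.8988
= 365.0308 Nm


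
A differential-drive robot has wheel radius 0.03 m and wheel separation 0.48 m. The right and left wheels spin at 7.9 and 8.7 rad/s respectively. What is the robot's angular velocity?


vR = r*wR = 0.03*7.9 = 0.237 m/s
vL = r*wL = 0.03*8.7 = 0.261 m/s
v = (vR+vL)/2 = 0.249 m/s
omega = (vR-vL)/L = -0.05 rad/s
angular velocity = -0.05 rad/s


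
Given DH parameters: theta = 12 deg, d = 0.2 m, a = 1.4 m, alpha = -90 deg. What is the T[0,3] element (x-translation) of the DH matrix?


T[0,3] = a * cos(theta)
= 1.4 * cos(12 deg)
= 1.4 * 0.9781
= 1.3694


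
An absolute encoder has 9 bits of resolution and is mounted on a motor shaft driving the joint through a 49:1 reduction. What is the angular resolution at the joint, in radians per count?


counts = 2^9 = 512
effective counts at joint = 512 * 49 = 25088
resolution = 2*pi / 25088
= 2.5045e-04 rad/count


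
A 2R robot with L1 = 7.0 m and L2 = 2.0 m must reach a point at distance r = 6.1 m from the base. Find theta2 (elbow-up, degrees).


cos(theta2) = (r^2 - L1^2 - L2^2) / (2*L1*L2)
cos(theta2) = (37.21 - 49.0 - 4.0) / 28.0
cos(theta2) = -0.563929
theta2 = 124.3279 degrees


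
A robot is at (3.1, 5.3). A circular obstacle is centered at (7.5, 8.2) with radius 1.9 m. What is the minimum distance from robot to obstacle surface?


center_dist = sqrt((3.1-7.5)^2 + (5.3-8.2)^2)
= sqrt(19.36 + 8.41)
= 5.2697
min_dist = center_dist - radius = 5.2697 - 1.9 = 3.3697 m


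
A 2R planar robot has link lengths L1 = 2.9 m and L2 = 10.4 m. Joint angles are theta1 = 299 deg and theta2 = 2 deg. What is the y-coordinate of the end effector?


Convert angles to radians: theta1 = 5.2185, theta2 = 0.0349
y = L1*sin(theta1) + L2*sin(theta1+theta2)
y = -2.5364 + -8.9145
y = -11.4509


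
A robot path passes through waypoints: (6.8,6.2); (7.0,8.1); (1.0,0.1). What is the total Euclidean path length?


Segment lengths:
  seg1 = sqrt((0.2)^2 + (1.9)^2) = 1.9105
  seg2 = sqrt((-6.0)^2 + (-8.0)^2) = 10.0
Total = 11.9105


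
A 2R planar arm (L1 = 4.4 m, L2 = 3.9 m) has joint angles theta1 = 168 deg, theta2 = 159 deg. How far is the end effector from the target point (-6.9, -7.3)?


End effector via forward kinematics:
x = L1*cos(t1) + L2*cos(t1+t2) = -1.033
y = L1*sin(t1) + L2*sin(t1+t2) = -1.2093
Distance to target:
d = sqrt((-6.9 - -1.033)^2 + (-7.3 - -1.2093)^2)
= sqrt(34.4213 + 37.0969)
= 8.4568 m


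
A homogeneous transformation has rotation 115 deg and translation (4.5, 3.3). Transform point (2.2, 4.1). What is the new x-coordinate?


x' = cos(theta)*px - sin(theta)*py + tx
= -0.4226*2.2 - 0.9063*4.1 + 4.5
= -0.1456


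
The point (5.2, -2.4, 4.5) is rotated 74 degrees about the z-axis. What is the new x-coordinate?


Rotation about z-axis: x' = x*cos(theta) - y*sin(theta)
= 5.2 * 0.2756 - -2.4 * 0.9613
= 3.7403


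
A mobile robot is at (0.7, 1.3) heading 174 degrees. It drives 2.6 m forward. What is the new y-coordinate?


y_new = y0 + d*sin(theta)
= 1.3 + 2.6*sin(174)
= 1.3 + 0.2718
= 1.5718


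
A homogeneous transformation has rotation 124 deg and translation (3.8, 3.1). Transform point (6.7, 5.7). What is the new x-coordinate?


x' = cos(theta)*px - sin(theta)*py + tx
= -0.5592*6.7 - 0.829*5.7 + 3.8
= -4.6721


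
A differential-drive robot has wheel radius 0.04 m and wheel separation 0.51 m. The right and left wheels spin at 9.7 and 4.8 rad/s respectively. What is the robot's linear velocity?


vR = r*wR = 0.04*9.7 = 0.388 m/s
vL = r*wL = 0.04*4.8 = 0.192 m/s
v = (vR+vL)/2 = 0.29 m/s
omega = (vR-vL)/L = 0.3843 rad/s
linear velocity = 0.29 m/s


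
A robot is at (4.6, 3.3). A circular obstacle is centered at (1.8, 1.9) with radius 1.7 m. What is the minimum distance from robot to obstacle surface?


center_dist = sqrt((4.6-1.8)^2 + (3.3-1.9)^2)
= sqrt(7.84 + 1.96)
= 3.1305
min_dist = center_dist - radius = 3.1305 - 1.7 = 1.4305 m


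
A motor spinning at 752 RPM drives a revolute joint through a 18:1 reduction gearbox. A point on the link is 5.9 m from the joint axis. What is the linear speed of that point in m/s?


omega_motor = 752 * 2*pi/60 = 78.7493 rad/s
omega_joint = omega_motor / 18 = 4.375 rad/s
v = omega_joint * r = 4.375 * 5.9
= 25.8123 m/s


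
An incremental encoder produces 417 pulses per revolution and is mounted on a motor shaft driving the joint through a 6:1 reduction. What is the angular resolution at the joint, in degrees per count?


counts per rev = 417
effective counts at joint = 417 * 6 = 2502
resolution = 360 / 2502
= 0.1439 deg/count


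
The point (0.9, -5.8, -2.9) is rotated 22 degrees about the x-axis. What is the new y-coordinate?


Rotation about x-axis: y' = y*cos(theta) - z*sin(theta)
= -5.8 * 0.9272 - -2.9 * 0.3746
= -4.2913


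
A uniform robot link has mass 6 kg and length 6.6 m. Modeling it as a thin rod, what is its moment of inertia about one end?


I = (1/3) * m * L^2
= (1/3) * 6 * 6.6^2
= 0.333333 * 6 * 43.56
= 87.12 kg*m^2


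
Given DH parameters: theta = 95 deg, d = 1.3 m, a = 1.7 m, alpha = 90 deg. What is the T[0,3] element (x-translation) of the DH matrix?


T[0,3] = a * cos(theta)
= 1.7 * cos(95 deg)
= 1.7 * -0.0872
= -0.1482


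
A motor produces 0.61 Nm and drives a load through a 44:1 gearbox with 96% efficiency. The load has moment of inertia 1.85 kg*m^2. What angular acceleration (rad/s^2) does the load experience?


tau_out = tau_motor * N * eta
= 0.61 * 44 * 0.96 = 25.7664 Nm
alpha = tau_out / I = 25.7664 / 1.85
= 13.9278 rad/s^2


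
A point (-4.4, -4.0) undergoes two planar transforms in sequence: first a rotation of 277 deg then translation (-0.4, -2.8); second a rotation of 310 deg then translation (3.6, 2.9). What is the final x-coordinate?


After transform 1:
x1 = cos(277)*-4.4 - sin(277)*-4.0 + -0.4 = -4.9064
y1 = sin(277)*-4.4 + cos(277)*-4.0 + -2.8 = 1.0797
After transform 2:
x2 = cos(310)*-4.9064 - sin(310)*1.0797 + 3.6
= 1.2733


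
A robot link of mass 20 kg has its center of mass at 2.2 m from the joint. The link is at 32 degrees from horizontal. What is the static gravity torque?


tau = m*g*L*cos(angle)
= 20 * 9.81 * 2.2 * cos(32 deg)
= 20 * 9.81 * 2.2 * 0.848
= 366.0515 Nm


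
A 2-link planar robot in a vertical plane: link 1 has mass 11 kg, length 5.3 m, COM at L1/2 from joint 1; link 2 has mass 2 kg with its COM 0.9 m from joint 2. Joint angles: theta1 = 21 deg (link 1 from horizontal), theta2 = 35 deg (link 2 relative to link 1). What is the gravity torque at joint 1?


Horizontal distance from joint 1 to link-1 COM:
  x_c1 = (L1/2)*cos(t1) = 2.65 * 0.9336 = 2.474 m
Horizontal distance from joint 1 to link-2 COM:
  x_c2 = L1*cos(t1) + Lc2*cos(t1+t2)
       = 5.3*0.9336 + 0.9*0.5592 = 5.4512 m
tau1 = m1*g*x_c1 + m2*g*x_c2
     = 11*9.81*2.474 + 2*9.81*5.4512
     = 266.9681 + 106.9535
     = 373.9216 Nm


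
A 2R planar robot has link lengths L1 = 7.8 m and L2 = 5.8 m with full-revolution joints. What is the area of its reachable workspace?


r_max = L1 + L2 = 13.6 m
r_min = |L1 - L2| = 2.0 m
Area = pi*(r_max^2 - r_min^2)
= pi*(184.96 - 4.0)
= pi * 180.96
= 568.5026 m^2


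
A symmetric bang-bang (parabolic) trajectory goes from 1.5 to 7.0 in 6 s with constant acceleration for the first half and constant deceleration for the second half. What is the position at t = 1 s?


Symmetric rest-to-rest: each phase covers (pf-p0)/2 in time T/2. 0.5*a*(T/2)^2 = (pf-p0)/2 => a = 4*(pf-p0)/T^2
a = 4*(7.0-1.5)/6^2 = 0.6111
t = 1 is in the acceleration phase (t <= T/2).
p = p0 + 0.5*a*t^2 = 1.5 + 0.5*0.6111*1^2
= 1.8056


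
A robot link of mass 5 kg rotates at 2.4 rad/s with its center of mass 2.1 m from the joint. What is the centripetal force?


F = m * omega^2 * r
= 5 * 2.4^2 * 2.1
= 5 * 5.76 * 2.1
= 60.48 N


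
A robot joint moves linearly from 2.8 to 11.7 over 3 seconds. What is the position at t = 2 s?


s = t/T = 2/3 = 0.6667
p(t) = p0 + (pf-p0)*s
= 2.8 + (11.7 - 2.8) * 0.6667
= 8.7333


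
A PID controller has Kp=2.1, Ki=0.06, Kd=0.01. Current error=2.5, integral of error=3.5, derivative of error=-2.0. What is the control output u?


u = Kp*e + Ki*int(e) + Kd*de/dt
= 2.1*2.5 + 0.06*3.5 + 0.01*(-2.0)
= 5.25 + 0.21 + -0.02
= 5.44


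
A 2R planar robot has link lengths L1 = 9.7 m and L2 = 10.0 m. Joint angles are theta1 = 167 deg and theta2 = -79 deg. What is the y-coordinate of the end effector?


Convert angles to radians: theta1 = 2.9147, theta2 = -1.3788
y = L1*sin(theta1) + L2*sin(theta1+theta2)
y = 2.182 + 9.9939
y = 12.1759


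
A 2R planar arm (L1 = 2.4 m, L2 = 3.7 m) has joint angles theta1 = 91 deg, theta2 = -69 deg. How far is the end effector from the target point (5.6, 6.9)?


End effector via forward kinematics:
x = L1*cos(t1) + L2*cos(t1+t2) = 3.3887
y = L1*sin(t1) + L2*sin(t1+t2) = 3.7857
Distance to target:
d = sqrt((5.6 - 3.3887)^2 + (6.9 - 3.7857)^2)
= sqrt(4.8899 + 9.699)
= 3.8195 m


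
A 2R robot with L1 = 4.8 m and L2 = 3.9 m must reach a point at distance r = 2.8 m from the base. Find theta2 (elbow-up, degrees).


cos(theta2) = (r^2 - L1^2 - L2^2) / (2*L1*L2)
cos(theta2) = (7.84 - 23.04 - 15.21) / 37.44
cos(theta2) = -0.812233
theta2 = 144.3147 degrees


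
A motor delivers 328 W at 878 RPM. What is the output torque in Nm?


omega = 878 * 2*pi/60 = 91.9439 rad/s
tau = P / omega = 328 / 91.9439
= 3.5674 Nm


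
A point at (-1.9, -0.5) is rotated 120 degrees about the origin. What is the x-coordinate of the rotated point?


x' = x*cos(theta) - y*sin(theta)
cos(120 deg) = -0.5, sin(120 deg) = 0.866
x' = -1.9 * -0.5 - -0.5 * 0.866
= 0.95 - -0.433
= 1.383


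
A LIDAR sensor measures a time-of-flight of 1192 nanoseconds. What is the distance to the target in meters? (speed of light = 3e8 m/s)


tof = 1192 ns = 1.192e-06 s
dist = c * tof / 2
= 3e8 * 1.192e-06 / 2
= 178.8 m


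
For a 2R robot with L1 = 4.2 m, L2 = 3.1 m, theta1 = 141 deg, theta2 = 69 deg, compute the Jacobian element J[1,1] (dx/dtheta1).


J[1,1] = -L1*sin(t1) - L2*sin(t1+t2)
= -4.2*sin(141) - 3.1*sin(210)
= -1.0931


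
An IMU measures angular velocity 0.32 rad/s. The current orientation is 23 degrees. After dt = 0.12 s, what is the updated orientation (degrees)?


delta_theta = w * dt = 0.32 * 0.12 = 0.0384 rad
= 2.2002 deg
theta_new = 23 + 2.2002 = 25.2002 deg


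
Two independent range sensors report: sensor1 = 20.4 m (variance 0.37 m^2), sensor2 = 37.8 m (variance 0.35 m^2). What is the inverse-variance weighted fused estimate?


w1 = (1/var1) / (1/var1 + 1/var2)
   = 2.7027 / (2.7027 + 2.8571) = 0.4861
w2 = 1 - w1 = 0.5139
fused = w1*s1 + w2*s2 = 9.9167 + 19.425
= 29.3417 m


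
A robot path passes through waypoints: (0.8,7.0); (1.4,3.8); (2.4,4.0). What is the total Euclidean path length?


Segment lengths:
  seg1 = sqrt((0.6)^2 + (-3.2)^2) = 3.2558
  seg2 = sqrt((1.0)^2 + (0.2)^2) = 1.0198
Total = 4.2756


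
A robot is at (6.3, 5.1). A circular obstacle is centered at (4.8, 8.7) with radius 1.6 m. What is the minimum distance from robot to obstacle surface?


center_dist = sqrt((6.3-4.8)^2 + (5.1-8.7)^2)
= sqrt(2.25 + 12.96)
= 3.9
min_dist = center_dist - radius = 3.9 - 1.6 = 2.3 m


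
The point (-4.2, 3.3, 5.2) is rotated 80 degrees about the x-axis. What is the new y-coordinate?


Rotation about x-axis: y' = y*cos(theta) - z*sin(theta)
= 3.3 * 0.1736 - 5.2 * 0.9848
= -4.548


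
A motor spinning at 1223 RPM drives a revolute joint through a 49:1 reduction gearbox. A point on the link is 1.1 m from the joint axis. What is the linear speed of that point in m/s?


omega_motor = 1223 * 2*pi/60 = 128.0723 rad/s
omega_joint = omega_motor / 49 = 2.6137 rad/s
v = omega_joint * r = 2.6137 * 1.1
= 2.8751 m/s


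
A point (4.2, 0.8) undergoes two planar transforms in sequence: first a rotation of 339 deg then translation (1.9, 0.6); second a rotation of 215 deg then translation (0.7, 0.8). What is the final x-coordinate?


After transform 1:
x1 = cos(339)*4.2 - sin(339)*0.8 + 1.9 = 6.1077
y1 = sin(339)*4.2 + cos(339)*0.8 + 0.6 = -0.1583
After transform 2:
x2 = cos(215)*6.1077 - sin(215)*-0.1583 + 0.7
= -4.3939


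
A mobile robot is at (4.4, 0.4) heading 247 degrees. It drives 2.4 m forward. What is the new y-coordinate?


y_new = y0 + d*sin(theta)
= 0.4 + 2.4*sin(247)
= 0.4 + -2.2092
= -1.8092


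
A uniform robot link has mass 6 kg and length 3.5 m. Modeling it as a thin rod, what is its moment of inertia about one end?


I = (1/3) * m * L^2
= (1/3) * 6 * 3.5^2
= 0.333333 * 6 * 12.25
= 24.5 kg*m^2


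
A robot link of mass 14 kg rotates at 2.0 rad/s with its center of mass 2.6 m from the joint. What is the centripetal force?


F = m * omega^2 * r
= 14 * 2.0^2 * 2.6
= 14 * 4.0 * 2.6
= 145.6 N


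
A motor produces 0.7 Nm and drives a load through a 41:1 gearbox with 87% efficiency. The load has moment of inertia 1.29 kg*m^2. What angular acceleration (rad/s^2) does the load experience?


tau_out = tau_motor * N * eta
= 0.7 * 41 * 0.87 = 24.969 Nm
alpha = tau_out / I = 24.969 / 1.29
= 19.3558 rad/s^2


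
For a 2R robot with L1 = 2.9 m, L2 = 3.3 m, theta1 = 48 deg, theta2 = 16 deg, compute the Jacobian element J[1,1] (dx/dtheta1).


J[1,1] = -L1*sin(t1) - L2*sin(t1+t2)
= -2.9*sin(48) - 3.3*sin(64)
= -5.1211


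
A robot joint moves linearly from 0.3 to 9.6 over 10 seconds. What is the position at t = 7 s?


s = t/T = 7/10 = 0.7
p(t) = p0 + (pf-p0)*s
= 0.3 + (9.6 - 0.3) * 0.7
= 6.81


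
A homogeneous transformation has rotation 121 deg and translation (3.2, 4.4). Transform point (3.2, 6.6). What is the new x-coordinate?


x' = cos(theta)*px - sin(theta)*py + tx
= -0.515*3.2 - 0.8572*6.6 + 3.2
= -4.1054


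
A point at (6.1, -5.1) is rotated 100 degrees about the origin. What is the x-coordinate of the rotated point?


x' = x*cos(theta) - y*sin(theta)
cos(100 deg) = -0.1736, sin(100 deg) = 0.9848
x' = 6.1 * -0.1736 - -5.1 * 0.9848
= -1.0593 - -5.0225
= 3.9633


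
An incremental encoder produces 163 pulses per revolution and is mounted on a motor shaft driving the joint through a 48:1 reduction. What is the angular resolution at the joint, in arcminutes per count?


counts per rev = 163
effective counts at joint = 163 * 48 = 7824
resolution = 360*60 / 7824
= 2.7607 arcmin/count


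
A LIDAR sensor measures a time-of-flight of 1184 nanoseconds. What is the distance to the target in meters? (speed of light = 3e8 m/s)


tof = 1184 ns = 1.184e-06 s
dist = c * tof / 2
= 3e8 * 1.184e-06 / 2
= 177.6 m


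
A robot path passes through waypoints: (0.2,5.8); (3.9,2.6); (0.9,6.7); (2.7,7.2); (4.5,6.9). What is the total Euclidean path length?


Segment lengths:
  seg1 = sqrt((3.7)^2 + (-3.2)^2) = 4.8918
  seg2 = sqrt((-3.0)^2 + (4.1)^2) = 5.0804
  seg3 = sqrt((1.8)^2 + (0.5)^2) = 1.8682
  seg4 = sqrt((1.8)^2 + (-0.3)^2) = 1.8248
Total = 13.6652


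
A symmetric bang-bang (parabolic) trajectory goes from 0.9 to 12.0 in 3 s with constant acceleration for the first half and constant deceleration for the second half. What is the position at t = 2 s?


Symmetric rest-to-rest: each phase covers (pf-p0)/2 in time T/2. 0.5*a*(T/2)^2 = (pf-p0)/2 => a = 4*(pf-p0)/T^2
a = 4*(12.0-0.9)/3^2 = 4.9333
t = 2 is in the deceleration phase (t > T/2).
p = pf - 0.5*a*(T-t)^2 = 12.0 - 0.5*4.9333*1^2
= 9.5333


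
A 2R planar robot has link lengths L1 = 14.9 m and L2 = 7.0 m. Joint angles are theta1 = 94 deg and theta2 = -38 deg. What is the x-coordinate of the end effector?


Convert angles to radians: theta1 = 1.6406, theta2 = -0.6632
x = L1*cos(theta1) + L2*cos(theta1+theta2)
x = -1.0394 + 3.9144
x = 2.875


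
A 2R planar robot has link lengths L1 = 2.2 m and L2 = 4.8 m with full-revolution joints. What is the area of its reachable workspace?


r_max = L1 + L2 = 7.0 m
r_min = |L1 - L2| = 2.6 m
Area = pi*(r_max^2 - r_min^2)
= pi*(49.0 - 6.76)
= pi * 42.24
= 132.7009 m^2


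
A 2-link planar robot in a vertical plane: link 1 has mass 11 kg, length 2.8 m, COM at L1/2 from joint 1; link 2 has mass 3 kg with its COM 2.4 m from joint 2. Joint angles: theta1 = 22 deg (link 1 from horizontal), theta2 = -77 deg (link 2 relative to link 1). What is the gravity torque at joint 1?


Horizontal distance from joint 1 to link-1 COM:
  x_c1 = (L1/2)*cos(t1) = 1.4 * 0.9272 = 1.2981 m
Horizontal distance from joint 1 to link-2 COM:
  x_c2 = L1*cos(t1) + Lc2*cos(t1+t2)
       = 2.8*0.9272 + 2.4*0.5736 = 3.9727 m
tau1 = m1*g*x_c1 + m2*g*x_c2
     = 11*9.81*1.2981 + 3*9.81*3.9727
     = 140.0734 + 116.9165
     = 256.9899 Nm


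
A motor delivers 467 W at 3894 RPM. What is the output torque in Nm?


omega = 3894 * 2*pi/60 = 407.7787 rad/s
tau = P / omega = 467 / 407.7787
= 1.1452 Nm


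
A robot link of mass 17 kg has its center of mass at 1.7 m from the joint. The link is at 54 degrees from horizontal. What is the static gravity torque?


tau = m*g*L*cos(angle)
= 17 * 9.81 * 1.7 * cos(54 deg)
= 17 * 9.81 * 1.7 * 0.5878
= 166.6424 Nm


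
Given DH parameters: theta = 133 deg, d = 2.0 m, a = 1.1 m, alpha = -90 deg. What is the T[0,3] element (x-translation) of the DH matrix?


T[0,3] = a * cos(theta)
= 1.1 * cos(133 deg)
= 1.1 * -0.682
= -0.7502


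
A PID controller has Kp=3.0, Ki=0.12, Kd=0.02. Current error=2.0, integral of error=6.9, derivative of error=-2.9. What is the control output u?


u = Kp*e + Ki*int(e) + Kd*de/dt
= 3.0*2.0 + 0.12*6.9 + 0.02*(-2.9)
= 6.0 + 0.828 + -0.058
= 6.77


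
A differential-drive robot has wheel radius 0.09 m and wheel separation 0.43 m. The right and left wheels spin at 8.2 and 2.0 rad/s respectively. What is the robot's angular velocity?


vR = r*wR = 0.09*8.2 = 0.738 m/s
vL = r*wL = 0.09*2.0 = 0.18 m/s
v = (vR+vL)/2 = 0.459 m/s
omega = (vR-vL)/L = 1.2977 rad/s
angular velocity = 1.2977 rad/s


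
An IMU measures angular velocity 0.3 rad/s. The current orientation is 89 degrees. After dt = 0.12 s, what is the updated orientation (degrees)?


delta_theta = w * dt = 0.3 * 0.12 = 0.036 rad
= 2.0626 deg
theta_new = 89 + 2.0626 = 91.0626 deg


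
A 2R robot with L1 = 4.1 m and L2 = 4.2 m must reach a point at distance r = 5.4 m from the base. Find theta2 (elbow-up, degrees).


cos(theta2) = (r^2 - L1^2 - L2^2) / (2*L1*L2)
cos(theta2) = (29.16 - 16.81 - 17.64) / 34.44
cos(theta2) = -0.1536
theta2 = 98.8356 degrees


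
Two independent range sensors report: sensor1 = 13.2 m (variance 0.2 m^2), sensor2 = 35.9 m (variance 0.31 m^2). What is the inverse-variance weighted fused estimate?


w1 = (1/var1) / (1/var1 + 1/var2)
   = 5.0 / (5.0 + 3.2258) = 0.6078
w2 = 1 - w1 = 0.3922
fused = w1*s1 + w2*s2 = 8.0235 + 14.0784
= 22.102 m


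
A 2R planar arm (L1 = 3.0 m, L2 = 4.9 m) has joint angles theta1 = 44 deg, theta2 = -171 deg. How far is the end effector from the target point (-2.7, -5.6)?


End effector via forward kinematics:
x = L1*cos(t1) + L2*cos(t1+t2) = -0.7909
y = L1*sin(t1) + L2*sin(t1+t2) = -1.8293
Distance to target:
d = sqrt((-2.7 - -0.7909)^2 + (-5.6 - -1.8293)^2)
= sqrt(3.6448 + 14.2179)
= 4.2264 m


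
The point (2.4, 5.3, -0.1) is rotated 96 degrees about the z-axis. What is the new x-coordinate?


Rotation about z-axis: x' = x*cos(theta) - y*sin(theta)
= 2.4 * -0.1045 - 5.3 * 0.9945
= -5.5218


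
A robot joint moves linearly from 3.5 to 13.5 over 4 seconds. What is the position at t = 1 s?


s = t/T = 1/4 = 0.25
p(t) = p0 + (pf-p0)*s
= 3.5 + (13.5 - 3.5) * 0.25
= 6.0


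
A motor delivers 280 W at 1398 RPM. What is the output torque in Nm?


omega = 1398 * 2*pi/60 = 146.3982 rad/s
tau = P / omega = 280 / 146.3982
= 1.9126 Nm


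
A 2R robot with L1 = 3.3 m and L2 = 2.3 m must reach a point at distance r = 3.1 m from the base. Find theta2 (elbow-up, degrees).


cos(theta2) = (r^2 - L1^2 - L2^2) / (2*L1*L2)
cos(theta2) = (9.61 - 10.89 - 5.29) / 15.18
cos(theta2) = -0.432806
theta2 = 115.6458 degrees


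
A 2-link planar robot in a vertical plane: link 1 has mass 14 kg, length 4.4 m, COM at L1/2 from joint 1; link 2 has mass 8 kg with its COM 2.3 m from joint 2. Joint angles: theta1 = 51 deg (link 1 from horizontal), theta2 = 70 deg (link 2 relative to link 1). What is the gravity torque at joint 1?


Horizontal distance from joint 1 to link-1 COM:
  x_c1 = (L1/2)*cos(t1) = 2.2 * 0.6293 = 1.3845 m
Horizontal distance from joint 1 to link-2 COM:
  x_c2 = L1*cos(t1) + Lc2*cos(t1+t2)
       = 4.4*0.6293 + 2.3*-0.515 = 1.5844 m
tau1 = m1*g*x_c1 + m2*g*x_c2
     = 14*9.81*1.3845 + 8*9.81*1.5844
     = 190.1479 + 124.3455
     = 314.4933 Nm


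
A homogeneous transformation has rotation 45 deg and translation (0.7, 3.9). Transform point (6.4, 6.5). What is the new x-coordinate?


x' = cos(theta)*px - sin(theta)*py + tx
= 0.7071*6.4 - 0.7071*6.5 + 0.7
= 0.6293


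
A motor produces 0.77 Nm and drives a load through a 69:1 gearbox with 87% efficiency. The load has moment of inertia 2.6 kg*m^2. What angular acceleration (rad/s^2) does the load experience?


tau_out = tau_motor * N * eta
= 0.77 * 69 * 0.87 = 46.2231 Nm
alpha = tau_out / I = 46.2231 / 2.6
= 17.7781 rad/s^2


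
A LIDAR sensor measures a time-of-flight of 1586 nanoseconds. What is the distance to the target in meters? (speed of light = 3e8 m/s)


tof = 1586 ns = 1.586e-06 s
dist = c * tof / 2
= 3e8 * 1.586e-06 / 2
= 237.9 m


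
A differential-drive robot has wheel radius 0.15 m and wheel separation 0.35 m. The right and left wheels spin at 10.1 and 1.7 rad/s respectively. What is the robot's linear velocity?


vR = r*wR = 0.15*10.1 = 1.515 m/s
vL = r*wL = 0.15*1.7 = 0.255 m/s
v = (vR+vL)/2 = 0.885 m/s
omega = (vR-vL)/L = 3.6 rad/s
linear velocity = 0.885 m/s


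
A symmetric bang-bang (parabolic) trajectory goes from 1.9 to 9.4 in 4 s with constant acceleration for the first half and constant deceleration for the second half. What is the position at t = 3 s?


Symmetric rest-to-rest: each phase covers (pf-p0)/2 in time T/2. 0.5*a*(T/2)^2 = (pf-p0)/2 => a = 4*(pf-p0)/T^2
a = 4*(9.4-1.9)/4^2 = 1.875
t = 3 is in the deceleration phase (t > T/2).
p = pf - 0.5*a*(T-t)^2 = 9.4 - 0.5*1.875*1^2
= 8.4625


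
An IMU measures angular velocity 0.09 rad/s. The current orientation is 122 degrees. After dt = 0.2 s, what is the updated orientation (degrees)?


delta_theta = w * dt = 0.09 * 0.2 = 0.018 rad
= 1.0313 deg
theta_new = 122 + 1.0313 = 123.0313 deg


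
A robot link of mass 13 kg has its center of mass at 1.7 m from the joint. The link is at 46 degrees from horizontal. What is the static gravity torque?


tau = m*g*L*cos(angle)
= 13 * 9.81 * 1.7 * cos(46 deg)
= 13 * 9.81 * 1.7 * 0.6947
= 150.6026 Nm


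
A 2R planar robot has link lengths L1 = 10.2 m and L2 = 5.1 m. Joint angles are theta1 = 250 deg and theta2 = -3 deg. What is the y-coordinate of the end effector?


Convert angles to radians: theta1 = 4.3633, theta2 = -0.0524
y = L1*sin(theta1) + L2*sin(theta1+theta2)
y = -9.5849 + -4.6946
y = -14.2794


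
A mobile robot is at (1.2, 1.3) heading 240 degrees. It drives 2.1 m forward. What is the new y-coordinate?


y_new = y0 + d*sin(theta)
= 1.3 + 2.1*sin(240)
= 1.3 + -1.8187
= -0.5187


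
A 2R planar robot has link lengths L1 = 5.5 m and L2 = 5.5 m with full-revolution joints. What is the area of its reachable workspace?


r_max = L1 + L2 = 11.0 m
r_min = |L1 - L2| = 0.0 m
Area = pi*(r_max^2 - r_min^2)
= pi*(121.0 - 0.0)
= pi * 121.0
= 380.1327 m^2


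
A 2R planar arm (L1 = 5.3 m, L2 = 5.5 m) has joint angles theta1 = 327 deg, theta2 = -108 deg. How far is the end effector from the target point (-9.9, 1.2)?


End effector via forward kinematics:
x = L1*cos(t1) + L2*cos(t1+t2) = 0.1707
y = L1*sin(t1) + L2*sin(t1+t2) = -6.3478
Distance to target:
d = sqrt((-9.9 - 0.1707)^2 + (1.2 - -6.3478)^2)
= sqrt(101.418 + 56.97)
= 12.5852 m


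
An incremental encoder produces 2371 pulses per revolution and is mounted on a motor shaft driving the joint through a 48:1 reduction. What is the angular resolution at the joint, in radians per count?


counts per rev = 2371
effective counts at joint = 2371 * 48 = 113808
resolution = 2*pi / 113808
= 5.5209e-05 rad/count


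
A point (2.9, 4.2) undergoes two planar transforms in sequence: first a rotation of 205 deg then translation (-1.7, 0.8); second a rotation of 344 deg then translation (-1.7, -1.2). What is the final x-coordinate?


After transform 1:
x1 = cos(205)*2.9 - sin(205)*4.2 + -1.7 = -2.5533
y1 = sin(205)*2.9 + cos(205)*4.2 + 0.8 = -4.2321
After transform 2:
x2 = cos(344)*-2.5533 - sin(344)*-4.2321 + -1.7
= -5.3209


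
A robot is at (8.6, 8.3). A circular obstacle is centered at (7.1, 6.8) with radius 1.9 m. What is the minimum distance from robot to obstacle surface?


center_dist = sqrt((8.6-7.1)^2 + (8.3-6.8)^2)
= sqrt(2.25 + 2.25)
= 2.1213
min_dist = center_dist - radius = 2.1213 - 1.9 = 0.2213 m


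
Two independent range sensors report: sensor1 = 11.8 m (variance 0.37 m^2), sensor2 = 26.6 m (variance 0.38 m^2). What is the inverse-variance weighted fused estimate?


w1 = (1/var1) / (1/var1 + 1/var2)
   = 2.7027 / (2.7027 + 2.6316) = 0.5067
w2 = 1 - w1 = 0.4933
fused = w1*s1 + w2*s2 = 5.9787 + 13.1227
= 19.1013 m


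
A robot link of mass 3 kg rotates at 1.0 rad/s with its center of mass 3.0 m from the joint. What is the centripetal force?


F = m * omega^2 * r
= 3 * 1.0^2 * 3.0
= 3 * 1.0 * 3.0
= 9.0 N


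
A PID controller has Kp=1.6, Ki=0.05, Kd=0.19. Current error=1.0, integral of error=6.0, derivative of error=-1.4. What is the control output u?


u = Kp*e + Ki*int(e) + Kd*de/dt
= 1.6*1.0 + 0.05*6.0 + 0.19*(-1.4)
= 1.6 + 0.3 + -0.266
= 1.634


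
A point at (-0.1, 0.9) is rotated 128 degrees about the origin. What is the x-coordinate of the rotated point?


x' = x*cos(theta) - y*sin(theta)
cos(128 deg) = -0.6157, sin(128 deg) = 0.788
x' = -0.1 * -0.6157 - 0.9 * 0.788
= 0.0616 - 0.7092
= -0.6476


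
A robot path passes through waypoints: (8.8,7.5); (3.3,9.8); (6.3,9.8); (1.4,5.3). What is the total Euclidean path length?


Segment lengths:
  seg1 = sqrt((-5.5)^2 + (2.3)^2) = 5.9615
  seg2 = sqrt((3.0)^2 + (0.0)^2) = 3.0
  seg3 = sqrt((-4.9)^2 + (-4.5)^2) = 6.6528
Total = 15.6144


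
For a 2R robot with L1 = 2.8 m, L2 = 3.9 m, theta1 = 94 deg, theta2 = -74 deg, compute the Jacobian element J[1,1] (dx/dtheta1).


J[1,1] = -L1*sin(t1) - L2*sin(t1+t2)
= -2.8*sin(94) - 3.9*sin(20)
= -4.1271


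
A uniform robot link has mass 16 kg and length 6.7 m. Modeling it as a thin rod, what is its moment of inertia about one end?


I = (1/3) * m * L^2
= (1/3) * 16 * 6.7^2
= 0.333333 * 16 * 44.89
= 239.4133 kg*m^2


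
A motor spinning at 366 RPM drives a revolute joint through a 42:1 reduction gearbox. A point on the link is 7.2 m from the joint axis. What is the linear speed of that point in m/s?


omega_motor = 366 * 2*pi/60 = 38.3274 rad/s
omega_joint = omega_motor / 42 = 0.9126 rad/s
v = omega_joint * r = 0.9126 * 7.2
= 6.5704 m/s


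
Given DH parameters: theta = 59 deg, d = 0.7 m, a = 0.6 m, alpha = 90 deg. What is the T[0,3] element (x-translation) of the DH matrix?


T[0,3] = a * cos(theta)
= 0.6 * cos(59 deg)
= 0.6 * 0.515
= 0.309


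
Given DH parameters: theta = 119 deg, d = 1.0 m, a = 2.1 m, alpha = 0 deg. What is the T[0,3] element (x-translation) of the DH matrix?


T[0,3] = a * cos(theta)
= 2.1 * cos(119 deg)
= 2.1 * -0.4848
= -1.0181


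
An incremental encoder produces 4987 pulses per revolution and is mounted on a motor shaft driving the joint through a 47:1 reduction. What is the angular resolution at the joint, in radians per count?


counts per rev = 4987
effective counts at joint = 4987 * 47 = 234389
resolution = 2*pi / 234389
= 2.6807e-05 rad/count


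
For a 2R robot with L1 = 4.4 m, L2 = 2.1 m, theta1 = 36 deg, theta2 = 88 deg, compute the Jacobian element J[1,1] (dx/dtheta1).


J[1,1] = -L1*sin(t1) - L2*sin(t1+t2)
= -4.4*sin(36) - 2.1*sin(124)
= -4.3272


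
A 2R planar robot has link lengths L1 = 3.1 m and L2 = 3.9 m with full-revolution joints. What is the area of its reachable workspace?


r_max = L1 + L2 = 7.0 m
r_min = |L1 - L2| = 0.8 m
Area = pi*(r_max^2 - r_min^2)
= pi*(49.0 - 0.64)
= pi * 48.36
= 151.9274 m^2


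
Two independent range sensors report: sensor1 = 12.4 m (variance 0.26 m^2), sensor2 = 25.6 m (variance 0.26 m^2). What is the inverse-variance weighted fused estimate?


w1 = (1/var1) / (1/var1 + 1/var2)
   = 3.8462 / (3.8462 + 3.8462) = 0.5
w2 = 1 - w1 = 0.5
fused = w1*s1 + w2*s2 = 6.2 + 12.8
= 19.0 m


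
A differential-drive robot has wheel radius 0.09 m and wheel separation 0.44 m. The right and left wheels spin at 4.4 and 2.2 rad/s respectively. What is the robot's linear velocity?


vR = r*wR = 0.09*4.4 = 0.396 m/s
vL = r*wL = 0.09*2.2 = 0.198 m/s
v = (vR+vL)/2 = 0.297 m/s
omega = (vR-vL)/L = 0.45 rad/s
linear velocity = 0.297 m/s


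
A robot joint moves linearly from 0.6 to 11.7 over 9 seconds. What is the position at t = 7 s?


s = t/T = 7/9 = 0.7778
p(t) = p0 + (pf-p0)*s
= 0.6 + (11.7 - 0.6) * 0.7778
= 9.2333


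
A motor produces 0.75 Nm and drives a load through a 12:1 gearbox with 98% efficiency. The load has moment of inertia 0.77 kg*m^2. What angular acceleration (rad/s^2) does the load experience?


tau_out = tau_motor * N * eta
= 0.75 * 12 * 0.98 = 8.82 Nm
alpha = tau_out / I = 8.82 / 0.77
= 11.4545 rad/s^2


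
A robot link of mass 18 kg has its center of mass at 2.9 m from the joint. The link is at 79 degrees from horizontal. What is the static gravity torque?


tau = m*g*L*cos(angle)
= 18 * 9.81 * 2.9 * cos(79 deg)
= 18 * 9.81 * 2.9 * 0.1908
= 97.7099 Nm


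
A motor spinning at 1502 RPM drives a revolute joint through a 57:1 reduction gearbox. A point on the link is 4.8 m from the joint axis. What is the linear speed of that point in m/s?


omega_motor = 1502 * 2*pi/60 = 157.2891 rad/s
omega_joint = omega_motor / 57 = 2.7595 rad/s
v = omega_joint * r = 2.7595 * 4.8
= 13.2454 m/s


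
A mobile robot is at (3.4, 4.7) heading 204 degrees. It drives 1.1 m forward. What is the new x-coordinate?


x_new = x0 + d*cos(theta)
= 3.4 + 1.1*cos(204)
= 3.4 + -1.0049
= 2.3951


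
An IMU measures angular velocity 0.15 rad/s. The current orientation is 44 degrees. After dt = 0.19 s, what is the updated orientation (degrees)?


delta_theta = w * dt = 0.15 * 0.19 = 0.0285 rad
= 1.6329 deg
theta_new = 44 + 1.6329 = 45.6329 deg


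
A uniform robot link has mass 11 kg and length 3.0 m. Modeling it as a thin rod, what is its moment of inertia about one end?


I = (1/3) * m * L^2
= (1/3) * 11 * 3.0^2
= 0.333333 * 11 * 9.0
= 33.0 kg*m^2


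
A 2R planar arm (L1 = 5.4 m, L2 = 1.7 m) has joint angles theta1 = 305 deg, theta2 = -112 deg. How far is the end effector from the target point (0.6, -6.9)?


End effector via forward kinematics:
x = L1*cos(t1) + L2*cos(t1+t2) = 1.4409
y = L1*sin(t1) + L2*sin(t1+t2) = -4.8058
Distance to target:
d = sqrt((0.6 - 1.4409)^2 + (-6.9 - -4.8058)^2)
= sqrt(0.7071 + 4.3855)
= 2.2567 m


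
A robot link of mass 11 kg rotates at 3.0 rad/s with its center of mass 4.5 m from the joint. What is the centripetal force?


F = m * omega^2 * r
= 11 * 3.0^2 * 4.5
= 11 * 9.0 * 4.5
= 445.5 N


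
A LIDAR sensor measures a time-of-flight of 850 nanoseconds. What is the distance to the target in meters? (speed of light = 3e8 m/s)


tof = 850 ns = 8.5e-07 s
dist = c * tof / 2
= 3e8 * 8.5e-07 / 2
= 127.5 m


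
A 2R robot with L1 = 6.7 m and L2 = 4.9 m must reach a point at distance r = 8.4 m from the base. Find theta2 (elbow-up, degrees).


cos(theta2) = (r^2 - L1^2 - L2^2) / (2*L1*L2)
cos(theta2) = (70.56 - 44.89 - 24.01) / 65.66
cos(theta2) = 0.025282
theta2 = 88.5513 degrees


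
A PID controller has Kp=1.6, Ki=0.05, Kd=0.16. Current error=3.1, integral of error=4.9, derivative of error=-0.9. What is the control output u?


u = Kp*e + Ki*int(e) + Kd*de/dt
= 1.6*3.1 + 0.05*4.9 + 0.16*(-0.9)
= 4.96 + 0.245 + -0.144
= 5.061


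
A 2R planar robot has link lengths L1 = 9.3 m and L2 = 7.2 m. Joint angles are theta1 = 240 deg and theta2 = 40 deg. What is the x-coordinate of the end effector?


Convert angles to radians: theta1 = 4.1888, theta2 = 0.6981
x = L1*cos(theta1) + L2*cos(theta1+theta2)
x = -4.65 + 1.2503
x = -3.3997


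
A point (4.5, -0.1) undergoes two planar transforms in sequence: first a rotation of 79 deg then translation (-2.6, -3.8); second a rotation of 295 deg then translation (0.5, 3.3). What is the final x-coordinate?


After transform 1:
x1 = cos(79)*4.5 - sin(79)*-0.1 + -2.6 = -1.6432
y1 = sin(79)*4.5 + cos(79)*-0.1 + -3.8 = 0.5982
After transform 2:
x2 = cos(295)*-1.6432 - sin(295)*0.5982 + 0.5
= 0.3477


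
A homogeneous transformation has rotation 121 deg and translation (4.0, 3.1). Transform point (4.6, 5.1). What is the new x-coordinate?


x' = cos(theta)*px - sin(theta)*py + tx
= -0.515*4.6 - 0.8572*5.1 + 4.0
= -2.7407


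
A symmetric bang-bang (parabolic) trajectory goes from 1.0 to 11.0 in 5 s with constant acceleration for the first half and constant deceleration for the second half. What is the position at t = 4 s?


Symmetric rest-to-rest: each phase covers (pf-p0)/2 in time T/2. 0.5*a*(T/2)^2 = (pf-p0)/2 => a = 4*(pf-p0)/T^2
a = 4*(11.0-1.0)/5^2 = 1.6
t = 4 is in the deceleration phase (t > T/2).
p = pf - 0.5*a*(T-t)^2 = 11.0 - 0.5*1.6*1^2
= 10.2


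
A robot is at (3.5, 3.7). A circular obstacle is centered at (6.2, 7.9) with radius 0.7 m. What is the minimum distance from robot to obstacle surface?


center_dist = sqrt((3.5-6.2)^2 + (3.7-7.9)^2)
= sqrt(7.29 + 17.64)
= 4.993
min_dist = center_dist - radius = 4.993 - 0.7 = 4.293 m


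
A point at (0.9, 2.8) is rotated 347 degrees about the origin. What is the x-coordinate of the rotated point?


x' = x*cos(theta) - y*sin(theta)
cos(347 deg) = 0.9744, sin(347 deg) = -0.225
x' = 0.9 * 0.9744 - 2.8 * -0.225
= 0.8769 - -0.6299
= 1.5068


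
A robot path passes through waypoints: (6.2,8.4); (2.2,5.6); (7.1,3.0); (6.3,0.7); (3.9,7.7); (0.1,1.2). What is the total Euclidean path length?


Segment lengths:
  seg1 = sqrt((-4.0)^2 + (-2.8)^2) = 4.8826
  seg2 = sqrt((4.9)^2 + (-2.6)^2) = 5.5471
  seg3 = sqrt((-0.8)^2 + (-2.3)^2) = 2.4352
  seg4 = sqrt((-2.4)^2 + (7.0)^2) = 7.4
  seg5 = sqrt((-3.8)^2 + (-6.5)^2) = 7.5293
Total = 27.7941


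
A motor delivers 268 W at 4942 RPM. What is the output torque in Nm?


omega = 4942 * 2*pi/60 = 517.525 rad/s
tau = P / omega = 268 / 517.525
= 0.5178 Nm


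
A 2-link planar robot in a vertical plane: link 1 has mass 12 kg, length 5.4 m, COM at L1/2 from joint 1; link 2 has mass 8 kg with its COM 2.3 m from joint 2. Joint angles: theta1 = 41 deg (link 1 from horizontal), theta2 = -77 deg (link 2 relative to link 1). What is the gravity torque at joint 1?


Horizontal distance from joint 1 to link-1 COM:
  x_c1 = (L1/2)*cos(t1) = 2.7 * 0.7547 = 2.0377 m
Horizontal distance from joint 1 to link-2 COM:
  x_c2 = L1*cos(t1) + Lc2*cos(t1+t2)
       = 5.4*0.7547 + 2.3*0.809 = 5.9362 m
tau1 = m1*g*x_c1 + m2*g*x_c2
     = 12*9.81*2.0377 + 8*9.81*5.9362
     = 239.8799 + 465.8707
     = 705.7506 Nm


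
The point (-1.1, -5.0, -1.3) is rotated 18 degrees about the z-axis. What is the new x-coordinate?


Rotation about z-axis: x' = x*cos(theta) - y*sin(theta)
= -1.1 * 0.9511 - -5.0 * 0.309
= 0.4989


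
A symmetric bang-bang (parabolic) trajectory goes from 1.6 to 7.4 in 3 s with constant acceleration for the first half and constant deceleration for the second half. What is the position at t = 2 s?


Symmetric rest-to-rest: each phase covers (pf-p0)/2 in time T/2. 0.5*a*(T/2)^2 = (pf-p0)/2 => a = 4*(pf-p0)/T^2
a = 4*(7.4-1.6)/3^2 = 2.5778
t = 2 is in the deceleration phase (t > T/2).
p = pf - 0.5*a*(T-t)^2 = 7.4 - 0.5*2.5778*1^2
= 6.1111


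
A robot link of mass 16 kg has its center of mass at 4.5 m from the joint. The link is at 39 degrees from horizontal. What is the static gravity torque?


tau = m*g*L*cos(angle)
= 16 * 9.81 * 4.5 * cos(39 deg)
= 16 * 9.81 * 4.5 * 0.7771
= 548.9137 Nm


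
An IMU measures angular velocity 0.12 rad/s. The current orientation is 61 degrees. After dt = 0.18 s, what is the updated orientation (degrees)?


delta_theta = w * dt = 0.12 * 0.18 = 0.0216 rad
= 1.2376 deg
theta_new = 61 + 1.2376 = 62.2376 deg


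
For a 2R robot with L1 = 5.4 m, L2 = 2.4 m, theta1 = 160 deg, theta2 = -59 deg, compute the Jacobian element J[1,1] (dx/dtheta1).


J[1,1] = -L1*sin(t1) - L2*sin(t1+t2)
= -5.4*sin(160) - 2.4*sin(101)
= -4.2028


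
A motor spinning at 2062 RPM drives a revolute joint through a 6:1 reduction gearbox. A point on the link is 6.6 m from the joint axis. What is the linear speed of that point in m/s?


omega_motor = 2062 * 2*pi/60 = 215.9321 rad/s
omega_joint = omega_motor / 6 = 35.9887 rad/s
v = omega_joint * r = 35.9887 * 6.6
= 237.5253 m/s


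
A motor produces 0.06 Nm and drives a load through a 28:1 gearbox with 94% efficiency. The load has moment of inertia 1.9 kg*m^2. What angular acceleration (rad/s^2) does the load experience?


tau_out = tau_motor * N * eta
= 0.06 * 28 * 0.94 = 1.5792 Nm
alpha = tau_out / I = 1.5792 / 1.9
= 0.8312 rad/s^2


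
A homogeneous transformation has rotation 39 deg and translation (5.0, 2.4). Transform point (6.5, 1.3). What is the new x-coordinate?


x' = cos(theta)*px - sin(theta)*py + tx
= 0.7771*6.5 - 0.6293*1.3 + 5.0
= 9.2333


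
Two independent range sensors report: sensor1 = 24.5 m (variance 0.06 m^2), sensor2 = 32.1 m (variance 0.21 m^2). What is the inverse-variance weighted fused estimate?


w1 = (1/var1) / (1/var1 + 1/var2)
   = 16.6667 / (16.6667 + 4.7619) = 0.7778
w2 = 1 - w1 = 0.2222
fused = w1*s1 + w2*s2 = 19.0556 + 7.1333
= 26.1889 m


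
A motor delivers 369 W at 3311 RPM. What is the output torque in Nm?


omega = 3311 * 2*pi/60 = 346.7271 rad/s
tau = P / omega = 369 / 346.7271
= 1.0642 Nm


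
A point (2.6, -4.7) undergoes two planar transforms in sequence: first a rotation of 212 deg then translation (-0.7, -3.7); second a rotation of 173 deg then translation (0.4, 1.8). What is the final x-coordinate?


After transform 1:
x1 = cos(212)*2.6 - sin(212)*-4.7 + -0.7 = -5.3955
y1 = sin(212)*2.6 + cos(212)*-4.7 + -3.7 = -1.092
After transform 2:
x2 = cos(173)*-5.3955 - sin(173)*-1.092 + 0.4
= 5.8884
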